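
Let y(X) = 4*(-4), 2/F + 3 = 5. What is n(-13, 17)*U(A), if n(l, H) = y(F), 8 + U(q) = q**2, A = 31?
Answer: -15248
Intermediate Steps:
F = 1 (F = 2/(-3 + 5) = 2/2 = 2*(1/2) = 1)
U(q) = -8 + q**2
y(X) = -16
n(l, H) = -16
n(-13, 17)*U(A) = -16*(-8 + 31**2) = -16*(-8 + 961) = -16*953 = -15248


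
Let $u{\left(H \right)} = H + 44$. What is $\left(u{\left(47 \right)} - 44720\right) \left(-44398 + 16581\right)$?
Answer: $1241444893$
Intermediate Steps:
$u{\left(H \right)} = 44 + H$
$\left(u{\left(47 \right)} - 44720\right) \left(-44398 + 16581\right) = \left(\left(44 + 47\right) - 44720\right) \left(-44398 + 16581\right) = \left(91 - 44720\right) \left(-27817\right) = \left(-44629\right) \left(-27817\right) = 1241444893$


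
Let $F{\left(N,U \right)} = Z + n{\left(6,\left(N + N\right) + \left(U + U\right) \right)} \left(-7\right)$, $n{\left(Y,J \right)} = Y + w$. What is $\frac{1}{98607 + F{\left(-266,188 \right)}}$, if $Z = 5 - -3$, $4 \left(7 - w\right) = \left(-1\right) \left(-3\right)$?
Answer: $\frac{4}{394117} \approx 1.0149 \cdot 10^{-5}$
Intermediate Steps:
$w = \frac{25}{4}$ ($w = 7 - \frac{\left(-1\right) \left(-3\right)}{4} = 7 - \frac{3}{4} = \frac{25}{4} \approx 6.25$)
$Z = 8$ ($Z = 5 + 3 = 8$)
$n{\left(Y,J \right)} = \frac{25}{4} + Y$ ($n{\left(Y,J \right)} = Y + \frac{25}{4} = \frac{25}{4} + Y$)
$F{\left(N,U \right)} = - \frac{311}{4}$ ($F{\left(N,U \right)} = 8 + \left(\frac{25}{4} + 6\right) \left(-7\right) = 8 + \frac{49}{4} \left(-7\right) = 8 - \frac{343}{4} = - \frac{311}{4}$)
$\frac{1}{98607 + F{\left(-266,188 \right)}} = \frac{1}{98607 - \frac{311}{4}} = \frac{1}{\frac{394117}{4}} = \frac{4}{394117}$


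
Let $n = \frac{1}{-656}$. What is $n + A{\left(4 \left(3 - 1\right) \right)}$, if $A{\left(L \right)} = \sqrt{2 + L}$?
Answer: $- \frac{1}{656} + \sqrt{10} \approx 3.1608$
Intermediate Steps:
$n = - \frac{1}{656} \approx -0.0015244$
$n + A{\left(4 \left(3 - 1\right) \right)} = - \frac{1}{656} + \sqrt{2 + 4 \left(3 - 1\right)} = - \frac{1}{656} + \sqrt{2 + 4 \cdot 2} = - \frac{1}{656} + \sqrt{2 + 8} = - \frac{1}{656} + \sqrt{10}$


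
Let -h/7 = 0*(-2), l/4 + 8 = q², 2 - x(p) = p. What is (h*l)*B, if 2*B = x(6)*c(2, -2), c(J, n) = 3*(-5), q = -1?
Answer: 0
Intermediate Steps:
c(J, n) = -15
x(p) = 2 - p
l = -28 (l = -32 + 4*(-1)² = -32 + 4*1 = -32 + 4 = -28)
h = 0 (h = -0*(-2) = -7*0 = 0)
B = 30 (B = ((2 - 1*6)*(-15))/2 = ((2 - 6)*(-15))/2 = (-4*(-15))/2 = (½)*60 = 30)
(h*l)*B = (0*(-28))*30 = 0*30 = 0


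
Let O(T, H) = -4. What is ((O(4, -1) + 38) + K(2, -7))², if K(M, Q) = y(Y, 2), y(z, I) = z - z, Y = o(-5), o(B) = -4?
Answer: 1156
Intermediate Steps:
Y = -4
y(z, I) = 0
K(M, Q) = 0
((O(4, -1) + 38) + K(2, -7))² = ((-4 + 38) + 0)² = (34 + 0)² = 34² = 1156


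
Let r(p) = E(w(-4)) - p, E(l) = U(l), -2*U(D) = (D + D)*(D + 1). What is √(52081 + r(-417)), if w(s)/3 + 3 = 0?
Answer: √52426 ≈ 228.97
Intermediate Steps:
w(s) = -9 (w(s) = -9 + 3*0 = -9 + 0 = -9)
U(D) = -D*(1 + D) (U(D) = -(D + D)*(D + 1)/2 = -2*D*(1 + D)/2 = -D*(1 + D))
E(l) = -l*(1 + l)
r(p) = -72 - p (r(p) = -1*(-9)*(1 - 9) - p = -1*(-9)*(-8) - p = -72 - p)
√(52081 + r(-417)) = √(52081 + (-72 - 1*(-417))) = √(52081 + (-72 + 417)) = √(52081 + 345) = √52426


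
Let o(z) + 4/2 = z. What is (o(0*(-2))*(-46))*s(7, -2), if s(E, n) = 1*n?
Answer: -184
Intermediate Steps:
s(E, n) = n
o(z) = -2 + z
(o(0*(-2))*(-46))*s(7, -2) = ((-2 + 0*(-2))*(-46))*(-2) = ((-2 + 0)*(-46))*(-2) = -2*(-46)*(-2) = 92*(-2) = -184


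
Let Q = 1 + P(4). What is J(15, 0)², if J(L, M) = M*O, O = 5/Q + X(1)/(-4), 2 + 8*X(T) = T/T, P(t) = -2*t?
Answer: 0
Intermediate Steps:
Q = -7 (Q = 1 - 2*4 = 1 - 8 = -7)
X(T) = -⅛ (X(T) = -¼ + (T/T)/8 = -¼ + (⅛)*1 = -¼ + ⅛ = -⅛)
O = -153/224 (O = 5/(-7) - ⅛/(-4) = 5*(-⅐) - ⅛*(-¼) = -5/7 + 1/32 = -153/224 ≈ -0.68304)
J(L, M) = -153*M/224 (J(L, M) = M*(-153/224) = -153*M/224)
J(15, 0)² = (-153/224*0)² = 0² = 0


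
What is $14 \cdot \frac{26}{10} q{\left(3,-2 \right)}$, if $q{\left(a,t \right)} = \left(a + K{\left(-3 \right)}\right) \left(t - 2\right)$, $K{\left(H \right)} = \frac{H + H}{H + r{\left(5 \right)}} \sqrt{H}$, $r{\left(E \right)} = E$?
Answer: $- \frac{2184}{5} + \frac{2184 i \sqrt{3}}{5} \approx -436.8 + 756.56 i$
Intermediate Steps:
$K{\left(H \right)} = \frac{2 H^{\frac{3}{2}}}{5 + H}$ ($K{\left(H \right)} = \frac{H + H}{H + 5} \sqrt{H} = \frac{2 H}{5 + H} \sqrt{H} = \frac{2 H^{\frac{3}{2}}}{5 + H}$)
$q{\left(a,t \right)} = \left(-2 + t\right) \left(a - 3 i \sqrt{3}\right)$ ($q{\left(a,t \right)} = \left(a + \frac{2 \left(-3\right)^{\frac{3}{2}}}{5 - 3}\right) \left(t - 2\right) = \left(a + \frac{2 \left(- 3 i \sqrt{3}\right)}{2}\right) \left(-2 + t\right) = \left(a + 2 \left(- 3 i \sqrt{3}\right) \frac{1}{2}\right) \left(-2 + t\right) = \left(a - 3 i \sqrt{3}\right) \left(-2 + t\right) = \left(-2 + t\right) \left(a - 3 i \sqrt{3}\right)$)
$14 \cdot \frac{26}{10} q{\left(3,-2 \right)} = 14 \cdot \frac{26}{10} \left(\left(-2\right) 3 + 3 \left(-2\right) + 6 i \sqrt{3} - 3 i \left(-2\right) \sqrt{3}\right) = 14 \cdot 26 \cdot \frac{1}{10} \left(-6 - 6 + 6 i \sqrt{3} + 6 i \sqrt{3}\right) = 14 \cdot \frac{13}{5} \left(-12 + 12 i \sqrt{3}\right) = \frac{182 \left(-12 + 12 i \sqrt{3}\right)}{5} = - \frac{2184}{5} + \frac{2184 i \sqrt{3}}{5}$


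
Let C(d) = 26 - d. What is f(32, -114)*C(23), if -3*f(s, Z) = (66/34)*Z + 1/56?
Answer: 210655/952 ≈ 221.28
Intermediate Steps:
f(s, Z) = -1/168 - 11*Z/17 (f(s, Z) = -((66/34)*Z + 1/56)/3 = -((66*(1/34))*Z + 1/56)/3 = -(33*Z/17 + 1/56)/3 = -(1/56 + 33*Z/17)/3 = -1/168 - 11*Z/17)
f(32, -114)*C(23) = (-1/168 - 11/17*(-114))*(26 - 1*23) = (-1/168 + 1254/17)*(26 - 23) = (210655/2856)*3 = 210655/952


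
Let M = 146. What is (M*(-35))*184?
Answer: -940240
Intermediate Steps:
(M*(-35))*184 = (146*(-35))*184 = -5110*184 = -940240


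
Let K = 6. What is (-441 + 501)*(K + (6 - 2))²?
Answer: 6000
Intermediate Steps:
(-441 + 501)*(K + (6 - 2))² = (-441 + 501)*(6 + (6 - 2))² = 60*(6 + 4)² = 60*10² = 60*100 = 6000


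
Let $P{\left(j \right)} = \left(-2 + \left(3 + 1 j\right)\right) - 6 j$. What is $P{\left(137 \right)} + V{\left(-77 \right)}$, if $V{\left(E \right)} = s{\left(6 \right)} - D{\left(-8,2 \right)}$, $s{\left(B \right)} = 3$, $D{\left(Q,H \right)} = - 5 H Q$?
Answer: $-761$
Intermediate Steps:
$D{\left(Q,H \right)} = - 5 H Q$
$V{\left(E \right)} = -77$ ($V{\left(E \right)} = 3 - \left(-5\right) 2 \left(-8\right) = 3 - 80 = -77$)
$P{\left(j \right)} = 1 - 5 j$ ($P{\left(j \right)} = \left(-2 + \left(3 + j\right)\right) - 6 j = \left(1 + j\right) - 6 j = 1 - 5 j$)
$P{\left(137 \right)} + V{\left(-77 \right)} = \left(1 - 685\right) - 77 = -684 - 77 = -761$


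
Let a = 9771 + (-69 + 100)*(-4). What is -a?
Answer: -9647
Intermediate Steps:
a = 9647 (a = 9771 + 31*(-4) = 9771 - 124 = 9647)
-a = -1*9647 = -9647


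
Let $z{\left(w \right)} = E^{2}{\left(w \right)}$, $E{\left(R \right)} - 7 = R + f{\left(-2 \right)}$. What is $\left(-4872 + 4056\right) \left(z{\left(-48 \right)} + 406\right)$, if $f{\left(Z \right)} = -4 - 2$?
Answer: $-2133840$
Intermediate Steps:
$f{\left(Z \right)} = -6$ ($f{\left(Z \right)} = -4 - 2 = -6$)
$E{\left(R \right)} = 1 + R$ ($E{\left(R \right)} = 7 + \left(R - 6\right) = 7 + \left(-6 + R\right) = 1 + R$)
$z{\left(w \right)} = \left(1 + w\right)^{2}$
$\left(-4872 + 4056\right) \left(z{\left(-48 \right)} + 406\right) = \left(-4872 + 4056\right) \left(\left(1 - 48\right)^{2} + 406\right) = - 816 \left(\left(-47\right)^{2} + 406\right) = - 816 \left(2209 + 406\right) = \left(-816\right) 2615 = -2133840$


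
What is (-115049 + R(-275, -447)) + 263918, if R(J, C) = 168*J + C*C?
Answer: 302478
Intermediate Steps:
R(J, C) = C² + 168*J (R(J, C) = 168*J + C² = C² + 168*J)
(-115049 + R(-275, -447)) + 263918 = (-115049 + ((-447)² + 168*(-275))) + 263918 = (-115049 + (199809 - 46200)) + 263918 = (-115049 + 153609) + 263918 = 38560 + 263918 = 302478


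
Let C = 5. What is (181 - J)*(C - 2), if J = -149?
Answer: 990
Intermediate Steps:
(181 - J)*(C - 2) = (181 - 1*(-149))*(5 - 2) = (181 + 149)*3 = 330*3 = 990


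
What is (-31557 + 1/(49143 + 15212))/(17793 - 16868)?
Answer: -2030850734/59528375 ≈ -34.116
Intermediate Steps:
(-31557 + 1/(49143 + 15212))/(17793 - 16868) = (-31557 + 1/64355)/925 = (-31557 + 1/64355)*(1/925) = -2030850734/64355*1/925 = -2030850734/59528375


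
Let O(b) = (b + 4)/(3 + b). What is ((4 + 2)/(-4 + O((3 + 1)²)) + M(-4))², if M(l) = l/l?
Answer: 841/784 ≈ 1.0727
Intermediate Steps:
O(b) = (4 + b)/(3 + b)
M(l) = 1
((4 + 2)/(-4 + O((3 + 1)²)) + M(-4))² = ((4 + 2)/(-4 + (4 + (3 + 1)²)/(3 + (3 + 1)²)) + 1)² = (6/(-4 + (4 + 4²)/(3 + 4²)) + 1)² = (6/(-4 + (4 + 16)/(3 + 16)) + 1)² = (6/(-4 + 20/19) + 1)² = (6/(-56/19) + 1)² = (6*(-19/56) + 1)² = (-57/28 + 1)² = (-29/28)² = 841/784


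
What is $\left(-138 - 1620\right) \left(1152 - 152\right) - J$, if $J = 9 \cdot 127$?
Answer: $-1759143$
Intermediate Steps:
$J = 1143$
$\left(-138 - 1620\right) \left(1152 - 152\right) - J = \left(-138 - 1620\right) \left(1152 - 152\right) - 1143 = \left(-1758\right) 1000 - 1143 = -1758000 - 1143 = -1759143$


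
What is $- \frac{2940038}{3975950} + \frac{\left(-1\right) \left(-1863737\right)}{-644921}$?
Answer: $- \frac{4653108686074}{1282086824975} \approx -3.6293$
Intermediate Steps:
$- \frac{2940038}{3975950} + \frac{\left(-1\right) \left(-1863737\right)}{-644921} = \left(-2940038\right) \frac{1}{3975950} + 1863737 \left(- \frac{1}{644921}\right) = - \frac{1470019}{1987975} - \frac{1863737}{644921} = - \frac{4653108686074}{1282086824975}$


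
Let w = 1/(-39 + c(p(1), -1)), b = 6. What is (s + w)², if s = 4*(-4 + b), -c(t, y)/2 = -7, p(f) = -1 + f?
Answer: 39601/625 ≈ 63.362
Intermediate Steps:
c(t, y) = 14 (c(t, y) = -2*(-7) = 14)
s = 8 (s = 4*(-4 + 6) = 4*2 = 8)
w = -1/25 (w = 1/(-39 + 14) = 1/(-25) = -1/25 ≈ -0.040000)
(s + w)² = (8 - 1/25)² = (199/25)² = 39601/625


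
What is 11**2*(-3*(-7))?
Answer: 2541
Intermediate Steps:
11**2*(-3*(-7)) = 121*21 = 2541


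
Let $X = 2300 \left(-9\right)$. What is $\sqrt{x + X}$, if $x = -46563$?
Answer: $i \sqrt{67263} \approx 259.35 i$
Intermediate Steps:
$X = -20700$
$\sqrt{x + X} = \sqrt{-46563 - 20700} = \sqrt{-67263} = i \sqrt{67263}$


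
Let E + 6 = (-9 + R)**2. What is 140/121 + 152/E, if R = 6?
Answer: 18812/363 ≈ 51.824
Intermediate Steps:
E = 3 (E = -6 + (-9 + 6)**2 = -6 + (-3)**2 = -6 + 9 = 3)
140/121 + 152/E = 140/121 + 152/3 = 18812/363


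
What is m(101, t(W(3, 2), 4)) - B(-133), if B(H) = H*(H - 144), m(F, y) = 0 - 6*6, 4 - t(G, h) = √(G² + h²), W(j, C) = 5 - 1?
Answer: -36877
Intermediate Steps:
W(j, C) = 4
t(G, h) = 4 - √(G² + h²)
m(F, y) = -36 (m(F, y) = 0 - 36 = -36)
B(H) = H*(-144 + H)
m(101, t(W(3, 2), 4)) - B(-133) = -36 - (-133)*(-144 - 133) = -36 - (-133)*(-277) = -36 - 1*36841 = -36 - 36841 = -36877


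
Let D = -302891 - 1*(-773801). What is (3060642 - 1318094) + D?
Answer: 2213458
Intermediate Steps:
D = 470910 (D = -302891 + 773801 = 470910)
(3060642 - 1318094) + D = (3060642 - 1318094) + 470910 = 1742548 + 470910 = 2213458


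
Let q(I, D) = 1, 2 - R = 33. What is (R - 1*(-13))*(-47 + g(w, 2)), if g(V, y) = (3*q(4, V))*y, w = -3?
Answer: 738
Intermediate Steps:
R = -31 (R = 2 - 1*33 = 2 - 33 = -31)
g(V, y) = 3*y (g(V, y) = (3*1)*y = 3*y)
(R - 1*(-13))*(-47 + g(w, 2)) = (-31 - 1*(-13))*(-47 + 3*2) = (-31 + 13)*(-47 + 6) = -18*(-41) = 738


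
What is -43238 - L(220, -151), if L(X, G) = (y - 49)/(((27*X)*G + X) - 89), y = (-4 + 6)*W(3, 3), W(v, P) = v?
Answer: -38776227585/896809 ≈ -43238.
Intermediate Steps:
y = 6 (y = (-4 + 6)*3 = 2*3 = 6)
L(X, G) = -43/(-89 + X + 27*G*X) (L(X, G) = (6 - 49)/(((27*X)*G + X) - 89) = -43/((27*G*X + X) - 89) = -43/((X + 27*G*X) - 89) = -43/(-89 + X + 27*G*X))
-43238 - L(220, -151) = -43238 - (-43)/(-89 + 220 + 27*(-151)*220) = -43238 - (-43)/(-89 + 220 - 896940) = -43238 - (-43)/(-896809) = -43238 - (-43)*(-1)/896809 = -43238 - 1*43/896809 = -43238 - 43/896809 = -38776227585/896809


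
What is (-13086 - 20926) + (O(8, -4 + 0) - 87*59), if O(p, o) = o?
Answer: -39149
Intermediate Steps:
(-13086 - 20926) + (O(8, -4 + 0) - 87*59) = (-13086 - 20926) + ((-4 + 0) - 87*59) = -34012 + (-4 - 5133) = -34012 - 5137 = -39149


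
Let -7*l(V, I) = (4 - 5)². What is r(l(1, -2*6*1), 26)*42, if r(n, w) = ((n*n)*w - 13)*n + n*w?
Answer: -3978/49 ≈ -81.184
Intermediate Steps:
l(V, I) = -⅐ (l(V, I) = -(4 - 5)²/7 = -⅐*(-1)² = -⅐*1 = -⅐)
r(n, w) = n*w + n*(-13 + w*n²) (r(n, w) = (n²*w - 13)*n + n*w = (w*n² - 13)*n + n*w = (-13 + w*n²)*n + n*w = n*(-13 + w*n²) + n*w = n*w + n*(-13 + w*n²))
r(l(1, -2*6*1), 26)*42 = -(-13 + 26 + 26*(-⅐)²)/7*42 = -(-13 + 26 + 26*(1/49))/7*42 = -(-13 + 26 + 26/49)/7*42 = -⅐*663/49*42 = -663/343*42 = -3978/49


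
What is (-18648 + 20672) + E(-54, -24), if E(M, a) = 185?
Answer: 2209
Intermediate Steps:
(-18648 + 20672) + E(-54, -24) = (-18648 + 20672) + 185 = 2024 + 185 = 2209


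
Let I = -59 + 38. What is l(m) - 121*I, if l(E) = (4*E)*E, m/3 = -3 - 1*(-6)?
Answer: 2865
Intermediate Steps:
m = 9 (m = 3*(-3 - 1*(-6)) = 3*(-3 + 6) = 3*3 = 9)
l(E) = 4*E²
I = -21
l(m) - 121*I = 4*9² - 121*(-21) = 4*81 + 2541 = 324 + 2541 = 2865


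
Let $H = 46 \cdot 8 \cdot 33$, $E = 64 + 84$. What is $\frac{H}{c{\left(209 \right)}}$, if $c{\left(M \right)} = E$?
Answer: $\frac{3036}{37} \approx 82.054$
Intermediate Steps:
$E = 148$
$c{\left(M \right)} = 148$
$H = 12144$ ($H = 368 \cdot 33 = 12144$)
$\frac{H}{c{\left(209 \right)}} = \frac{12144}{148} = 12144 \cdot \frac{1}{148} = \frac{3036}{37}$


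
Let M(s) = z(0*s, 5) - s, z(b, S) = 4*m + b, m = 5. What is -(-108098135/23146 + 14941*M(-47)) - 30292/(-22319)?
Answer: -514723106152281/516595574 ≈ -9.9638e+5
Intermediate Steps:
z(b, S) = 20 + b (z(b, S) = 4*5 + b = 20 + b)
M(s) = 20 - s (M(s) = (20 + 0*s) - s = (20 + 0) - s = 20 - s)
-(-108098135/23146 + 14941*M(-47)) - 30292/(-22319) = -(6808389585/23146 + 702227) - 30292/(-22319) = -14941/(1/(-7235*1/23146 + (20 + 47))) - 30292*(-1/22319) = -14941/(1/(-7235/23146 + 67)) + 30292/22319 = -14941/(1/(1543547/23146)) + 30292/22319 = -14941/23146/1543547 + 30292/22319 = -14941*1543547/23146 + 30292/22319 = -23062135727/23146 + 30292/22319 = -514723106152281/516595574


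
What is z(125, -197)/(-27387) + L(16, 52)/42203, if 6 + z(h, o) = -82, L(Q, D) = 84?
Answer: 859196/165116223 ≈ 0.0052036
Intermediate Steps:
z(h, o) = -88 (z(h, o) = -6 - 82 = -88)
z(125, -197)/(-27387) + L(16, 52)/42203 = -88/(-27387) + 84/42203 = -88*(-1/27387) + 84*(1/42203) = 88/27387 + 12/6029 = 859196/165116223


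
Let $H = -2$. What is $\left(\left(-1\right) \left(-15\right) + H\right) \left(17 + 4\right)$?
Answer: $273$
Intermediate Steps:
$\left(\left(-1\right) \left(-15\right) + H\right) \left(17 + 4\right) = \left(\left(-1\right) \left(-15\right) - 2\right) \left(17 + 4\right) = \left(15 - 2\right) 21 = 13 \cdot 21 = 273$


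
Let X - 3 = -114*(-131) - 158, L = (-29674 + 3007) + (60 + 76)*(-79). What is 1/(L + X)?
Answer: -1/22632 ≈ -4.4185e-5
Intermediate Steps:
L = -37411 (L = -26667 + 136*(-79) = -26667 - 10744 = -37411)
X = 14779 (X = 3 + (-114*(-131) - 158) = 3 + (14934 - 158) = 3 + 14776 = 14779)
1/(L + X) = 1/(-37411 + 14779) = 1/(-22632) = -1/22632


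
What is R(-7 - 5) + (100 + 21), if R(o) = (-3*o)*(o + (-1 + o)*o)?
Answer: 5305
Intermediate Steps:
R(o) = -3*o*(o + o*(-1 + o)) (R(o) = (-3*o)*(o + o*(-1 + o)) = -3*o*(o + o*(-1 + o)))
R(-7 - 5) + (100 + 21) = -3*(-7 - 5)**3 + (100 + 21) = -3*(-12)**3 + 121 = -3*(-1728) + 121 = 5184 + 121 = 5305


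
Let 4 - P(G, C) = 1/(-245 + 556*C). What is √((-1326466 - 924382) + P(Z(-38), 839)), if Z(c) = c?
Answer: I*√489285779234238363/466239 ≈ 1500.3*I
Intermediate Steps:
P(G, C) = 4 - 1/(-245 + 556*C)
√((-1326466 - 924382) + P(Z(-38), 839)) = √((-1326466 - 924382) + (-981 + 2224*839)/(-245 + 556*839)) = √(-2250848 + (-981 + 1865936)/(-245 + 466484)) = √(-2250848 + 1864955/466239) = √(-1049431255717/466239) = I*√489285779234238363/466239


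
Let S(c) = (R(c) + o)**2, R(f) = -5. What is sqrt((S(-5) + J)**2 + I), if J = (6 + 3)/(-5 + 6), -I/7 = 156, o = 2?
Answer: 16*I*sqrt(3) ≈ 27.713*I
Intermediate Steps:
I = -1092 (I = -7*156 = -1092)
J = 9 (J = 9/1 = 9*1 = 9)
S(c) = 9 (S(c) = (-5 + 2)**2 = (-3)**2 = 9)
sqrt((S(-5) + J)**2 + I) = sqrt((9 + 9)**2 - 1092) = sqrt(18**2 - 1092) = sqrt(324 - 1092) = sqrt(-768) = 16*I*sqrt(3)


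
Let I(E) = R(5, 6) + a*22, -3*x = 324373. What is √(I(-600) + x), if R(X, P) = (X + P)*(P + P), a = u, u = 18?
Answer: I*√968367/3 ≈ 328.02*I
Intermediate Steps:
a = 18
x = -324373/3 (x = -⅓*324373 = -324373/3 ≈ -1.0812e+5)
R(X, P) = 2*P*(P + X) (R(X, P) = (P + X)*(2*P) = 2*P*(P + X))
I(E) = 528 (I(E) = 2*6*(6 + 5) + 18*22 = 2*6*11 + 396 = 132 + 396 = 528)
√(I(-600) + x) = √(528 - 324373/3) = √(-322789/3) = I*√968367/3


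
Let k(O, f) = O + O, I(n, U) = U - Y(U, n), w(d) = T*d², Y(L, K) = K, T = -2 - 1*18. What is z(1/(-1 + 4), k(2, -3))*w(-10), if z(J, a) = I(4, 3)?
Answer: 2000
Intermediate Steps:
T = -20 (T = -2 - 18 = -20)
w(d) = -20*d²
I(n, U) = U - n
k(O, f) = 2*O
z(J, a) = -1 (z(J, a) = 3 - 1*4 = 3 - 4 = -1)
z(1/(-1 + 4), k(2, -3))*w(-10) = -(-20)*(-10)² = -(-20)*100 = -1*(-2000) = 2000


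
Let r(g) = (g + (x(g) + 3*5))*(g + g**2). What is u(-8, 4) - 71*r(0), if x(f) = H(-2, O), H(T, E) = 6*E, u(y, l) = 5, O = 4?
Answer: 5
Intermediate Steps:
x(f) = 24 (x(f) = 6*4 = 24)
r(g) = (39 + g)*(g + g**2) (r(g) = (g + (24 + 3*5))*(g + g**2) = (g + (24 + 15))*(g + g**2) = (g + 39)*(g + g**2) = (39 + g)*(g + g**2))
u(-8, 4) - 71*r(0) = 5 - 0*(39 + 0**2 + 40*0) = 5 - 0*(39 + 0 + 0) = 5 - 0*39 = 5 - 71*0 = 5 + 0 = 5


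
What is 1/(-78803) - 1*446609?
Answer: -35194129028/78803 ≈ -4.4661e+5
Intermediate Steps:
1/(-78803) - 1*446609 = -1/78803 - 446609 = -35194129028/78803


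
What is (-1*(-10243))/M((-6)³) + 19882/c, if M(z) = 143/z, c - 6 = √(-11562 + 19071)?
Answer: -5516993860/356213 + 19882*√7509/7473 ≈ -15257.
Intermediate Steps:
c = 6 + √7509 (c = 6 + √(-11562 + 19071) = 6 + √7509 ≈ 92.655)
(-1*(-10243))/M((-6)³) + 19882/c = (-1*(-10243))/((143/((-6)³))) + 19882/(6 + √7509) = 10243/((143/(-216))) + 19882/(6 + √7509) = 10243/((143*(-1/216))) + 19882/(6 + √7509) = 10243/(-143/216) + 19882/(6 + √7509) = 10243*(-216/143) + 19882/(6 + √7509) = -2212488/143 + 19882/(6 + √7509)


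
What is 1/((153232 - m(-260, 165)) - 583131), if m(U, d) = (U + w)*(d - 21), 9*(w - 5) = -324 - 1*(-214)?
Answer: -1/391419 ≈ -2.5548e-6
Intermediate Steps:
w = -65/9 (w = 5 + (-324 - 1*(-214))/9 = 5 + (-324 + 214)/9 = 5 + (1/9)*(-110) = 5 - 110/9 = -65/9 ≈ -7.2222)
m(U, d) = (-21 + d)*(-65/9 + U) (m(U, d) = (U - 65/9)*(d - 21) = (-65/9 + U)*(-21 + d) = (-21 + d)*(-65/9 + U))
1/((153232 - m(-260, 165)) - 583131) = 1/((153232 - (455/3 - 21*(-260) - 65/9*165 - 260*165)) - 583131) = 1/((153232 - (455/3 + 5460 - 3575/3 - 42900)) - 583131) = 1/((153232 - 1*(-38480)) - 583131) = 1/((153232 + 38480) - 583131) = 1/(191712 - 583131) = 1/(-391419) = -1/391419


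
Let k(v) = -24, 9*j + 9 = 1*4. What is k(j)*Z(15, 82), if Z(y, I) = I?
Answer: -1968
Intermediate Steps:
j = -5/9 (j = -1 + (1*4)/9 = -1 + (⅑)*4 = -1 + 4/9 = -5/9 ≈ -0.55556)
k(j)*Z(15, 82) = -24*82 = -1968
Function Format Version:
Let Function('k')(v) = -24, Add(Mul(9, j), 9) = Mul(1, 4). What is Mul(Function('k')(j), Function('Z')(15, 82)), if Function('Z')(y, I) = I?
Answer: -1968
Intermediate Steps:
j = Rational(-5, 9) (j = Add(-1, Mul(Rational(1, 9), Mul(1, 4))) = Add(-1, Mul(Rational(1, 9), 4)) = Add(-1, Rational(4, 9)) = Rational(-5, 9) ≈ -0.55556)
Mul(Function('k')(j), Function('Z')(15, 82)) = Mul(-24, 82) = -1968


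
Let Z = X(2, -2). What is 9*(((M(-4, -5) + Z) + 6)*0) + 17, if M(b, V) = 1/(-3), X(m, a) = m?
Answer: 17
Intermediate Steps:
M(b, V) = -⅓
Z = 2
9*(((M(-4, -5) + Z) + 6)*0) + 17 = 9*(((-⅓ + 2) + 6)*0) + 17 = 9*((5/3 + 6)*0) + 17 = 9*((23/3)*0) + 17 = 9*0 + 17 = 0 + 17 = 17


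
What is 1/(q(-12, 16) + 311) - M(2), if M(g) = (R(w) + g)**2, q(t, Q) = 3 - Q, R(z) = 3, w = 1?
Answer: -7449/298 ≈ -24.997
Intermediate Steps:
M(g) = (3 + g)**2
1/(q(-12, 16) + 311) - M(2) = 1/((3 - 1*16) + 311) - (3 + 2)**2 = 1/((3 - 16) + 311) - 1*5**2 = 1/(-13 + 311) - 1*25 = 1/298 - 25 = -7449/298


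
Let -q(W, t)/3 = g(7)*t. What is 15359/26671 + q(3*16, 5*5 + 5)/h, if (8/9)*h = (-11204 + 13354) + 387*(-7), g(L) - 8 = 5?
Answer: 2794117/1146853 ≈ 2.4363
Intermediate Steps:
g(L) = 13 (g(L) = 8 + 5 = 13)
q(W, t) = -39*t
h = -5031/8 (h = 9*((-11204 + 13354) + 387*(-7))/8 = 9*(2150 - 2709)/8 = (9/8)*(-559) = -5031/8 ≈ -628.88)
15359/26671 + q(3*16, 5*5 + 5)/h = 15359/26671 + (-39*(5*5 + 5))/(-5031/8) = 15359*(1/26671) - 39*(25 + 5)*(-8/5031) = 15359/26671 - 39*30*(-8/5031) = 15359/26671 - 1170*(-8/5031) = 15359/26671 + 80/43 = 2794117/1146853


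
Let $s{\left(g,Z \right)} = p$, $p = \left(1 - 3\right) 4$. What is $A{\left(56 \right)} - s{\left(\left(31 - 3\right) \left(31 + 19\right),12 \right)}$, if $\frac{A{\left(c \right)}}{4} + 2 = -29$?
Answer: $-116$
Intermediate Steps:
$A{\left(c \right)} = -124$ ($A{\left(c \right)} = -8 + 4 \left(-29\right) = -8 - 116 = -124$)
$p = -8$ ($p = \left(-2\right) 4 = -8$)
$s{\left(g,Z \right)} = -8$
$A{\left(56 \right)} - s{\left(\left(31 - 3\right) \left(31 + 19\right),12 \right)} = -124 - -8 = -124 + 8 = -116$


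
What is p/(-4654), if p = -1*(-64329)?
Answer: -64329/4654 ≈ -13.822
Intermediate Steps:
p = 64329
p/(-4654) = 64329/(-4654) = 64329*(-1/4654) = -64329/4654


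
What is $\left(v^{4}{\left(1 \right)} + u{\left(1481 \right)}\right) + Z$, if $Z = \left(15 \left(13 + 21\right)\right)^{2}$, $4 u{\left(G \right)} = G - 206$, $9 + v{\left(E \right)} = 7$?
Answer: $\frac{1041739}{4} \approx 2.6043 \cdot 10^{5}$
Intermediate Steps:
$v{\left(E \right)} = -2$ ($v{\left(E \right)} = -9 + 7 = -2$)
$u{\left(G \right)} = - \frac{103}{2} + \frac{G}{4}$ ($u{\left(G \right)} = \frac{G - 206}{4} = \frac{-206 + G}{4} = - \frac{103}{2} + \frac{G}{4}$)
$Z = 260100$ ($Z = \left(15 \cdot 34\right)^{2} = 510^{2} = 260100$)
$\left(v^{4}{\left(1 \right)} + u{\left(1481 \right)}\right) + Z = \left(\left(-2\right)^{4} + \left(- \frac{103}{2} + \frac{1}{4} \cdot 1481\right)\right) + 260100 = \left(16 + \left(- \frac{103}{2} + \frac{1481}{4}\right)\right) + 260100 = \left(16 + \frac{1275}{4}\right) + 260100 = \frac{1339}{4} + 260100 = \frac{1041739}{4}$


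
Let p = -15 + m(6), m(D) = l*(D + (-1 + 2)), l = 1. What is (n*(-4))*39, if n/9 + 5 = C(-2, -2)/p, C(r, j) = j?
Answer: 6669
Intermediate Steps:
m(D) = 1 + D (m(D) = 1*(D + (-1 + 2)) = 1*(D + 1) = 1*(1 + D) = 1 + D)
p = -8 (p = -15 + (1 + 6) = -15 + 7 = -8)
n = -171/4 (n = -45 + 9*(-2/(-8)) = -45 + 9*(-2*(-⅛)) = -45 + 9*(¼) = -45 + 9/4 = -171/4 ≈ -42.750)
(n*(-4))*39 = -171/4*(-4)*39 = 171*39 = 6669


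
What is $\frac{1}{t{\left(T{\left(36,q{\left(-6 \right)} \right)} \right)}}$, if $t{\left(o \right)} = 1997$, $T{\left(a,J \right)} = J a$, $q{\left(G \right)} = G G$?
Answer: $\frac{1}{1997} \approx 0.00050075$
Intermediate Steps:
$q{\left(G \right)} = G^{2}$
$\frac{1}{t{\left(T{\left(36,q{\left(-6 \right)} \right)} \right)}} = \frac{1}{1997}$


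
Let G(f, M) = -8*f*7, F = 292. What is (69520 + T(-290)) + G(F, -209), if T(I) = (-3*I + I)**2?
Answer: 389568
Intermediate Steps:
T(I) = 4*I**2 (T(I) = (-2*I)**2 = 4*I**2)
G(f, M) = -56*f
(69520 + T(-290)) + G(F, -209) = (69520 + 4*(-290)**2) - 56*292 = (69520 + 4*84100) - 16352 = (69520 + 336400) - 16352 = 405920 - 16352 = 389568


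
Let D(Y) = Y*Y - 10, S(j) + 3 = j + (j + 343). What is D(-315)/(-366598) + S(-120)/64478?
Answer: -3180262485/11818752922 ≈ -0.26909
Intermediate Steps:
S(j) = 340 + 2*j (S(j) = -3 + (j + (j + 343)) = -3 + (j + (343 + j)) = -3 + (343 + 2*j) = 340 + 2*j)
D(Y) = -10 + Y**2 (D(Y) = Y**2 - 10 = -10 + Y**2)
D(-315)/(-366598) + S(-120)/64478 = (-10 + (-315)**2)/(-366598) + (340 + 2*(-120))/64478 = (-10 + 99225)*(-1/366598) + (340 - 240)*(1/64478) = 99215*(-1/366598) + 100*(1/64478) = -99215/366598 + 50/32239 = -3180262485/11818752922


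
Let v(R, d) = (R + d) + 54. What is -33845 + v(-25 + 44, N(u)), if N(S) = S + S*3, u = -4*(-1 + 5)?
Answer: -33836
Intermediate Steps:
u = -16 (u = -4*4 = -16)
N(S) = 4*S (N(S) = S + 3*S = 4*S)
v(R, d) = 54 + R + d
-33845 + v(-25 + 44, N(u)) = -33845 + (54 + (-25 + 44) + 4*(-16)) = -33845 + (54 + 19 - 64) = -33845 + 9 = -33836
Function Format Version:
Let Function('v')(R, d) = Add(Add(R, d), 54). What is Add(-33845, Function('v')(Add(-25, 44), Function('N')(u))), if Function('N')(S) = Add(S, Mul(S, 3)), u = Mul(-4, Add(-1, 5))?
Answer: -33836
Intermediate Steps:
u = -16 (u = Mul(-4, 4) = -16)
Function('N')(S) = Mul(4, S) (Function('N')(S) = Add(S, Mul(3, S)) = Mul(4, S))
Function('v')(R, d) = Add(54, R, d)
Add(-33845, Function('v')(Add(-25, 44), Function('N')(u))) = Add(-33845, Add(54, Add(-25, 44), Mul(4, -16))) = Add(-33845, Add(54, 19, -64)) = Add(-33845, 9) = -33836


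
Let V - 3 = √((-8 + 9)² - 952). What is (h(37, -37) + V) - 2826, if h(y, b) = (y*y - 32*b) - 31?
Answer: -301 + I*√951 ≈ -301.0 + 30.838*I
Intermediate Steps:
h(y, b) = -31 + y² - 32*b (h(y, b) = (y² - 32*b) - 31 = -31 + y² - 32*b)
V = 3 + I*√951 (V = 3 + √((-8 + 9)² - 952) = 3 + √(1² - 952) = 3 + √(1 - 952) = 3 + √(-951) = 3 + I*√951 ≈ 3.0 + 30.838*I)
(h(37, -37) + V) - 2826 = ((-31 + 37² - 32*(-37)) + (3 + I*√951)) - 2826 = ((-31 + 1369 + 1184) + (3 + I*√951)) - 2826 = (2522 + (3 + I*√951)) - 2826 = (2525 + I*√951) - 2826 = -301 + I*√951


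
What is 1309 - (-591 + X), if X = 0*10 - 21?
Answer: 1921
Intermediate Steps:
X = -21 (X = 0 - 21 = -21)
1309 - (-591 + X) = 1309 - (-591 - 21) = 1309 - 1*(-612) = 1309 + 612 = 1921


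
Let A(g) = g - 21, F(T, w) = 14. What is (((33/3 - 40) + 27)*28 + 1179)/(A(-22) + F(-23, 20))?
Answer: -1123/29 ≈ -38.724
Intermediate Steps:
A(g) = -21 + g
(((33/3 - 40) + 27)*28 + 1179)/(A(-22) + F(-23, 20)) = (((33/3 - 40) + 27)*28 + 1179)/((-21 - 22) + 14) = (((33*(⅓) - 40) + 27)*28 + 1179)/(-43 + 14) = (((11 - 40) + 27)*28 + 1179)/(-29) = ((-29 + 27)*28 + 1179)*(-1/29) = (-2*28 + 1179)*(-1/29) = (-56 + 1179)*(-1/29) = 1123*(-1/29) = -1123/29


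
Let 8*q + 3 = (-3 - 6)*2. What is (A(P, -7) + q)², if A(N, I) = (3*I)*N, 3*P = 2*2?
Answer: 60025/64 ≈ 937.89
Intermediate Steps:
P = 4/3 (P = (2*2)/3 = (⅓)*4 = 4/3 ≈ 1.3333)
A(N, I) = 3*I*N
q = -21/8 (q = -3/8 + ((-3 - 6)*2)/8 = -3/8 + (-9*2)/8 = -3/8 + (⅛)*(-18) = -3/8 - 9/4 = -21/8 ≈ -2.6250)
(A(P, -7) + q)² = (3*(-7)*(4/3) - 21/8)² = (-28 - 21/8)² = (-245/8)² = 60025/64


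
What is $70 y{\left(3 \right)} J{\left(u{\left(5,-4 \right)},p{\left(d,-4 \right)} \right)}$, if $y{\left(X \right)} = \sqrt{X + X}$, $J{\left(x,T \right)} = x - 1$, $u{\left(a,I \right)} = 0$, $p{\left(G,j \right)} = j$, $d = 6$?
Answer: $- 70 \sqrt{6} \approx -171.46$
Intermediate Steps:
$J{\left(x,T \right)} = -1 + x$
$y{\left(X \right)} = \sqrt{2} \sqrt{X}$ ($y{\left(X \right)} = \sqrt{2 X} = \sqrt{2} \sqrt{X}$)
$70 y{\left(3 \right)} J{\left(u{\left(5,-4 \right)},p{\left(d,-4 \right)} \right)} = 70 \sqrt{2} \sqrt{3} \left(-1 + 0\right) = 70 \sqrt{6} \left(-1\right) = - 70 \sqrt{6}$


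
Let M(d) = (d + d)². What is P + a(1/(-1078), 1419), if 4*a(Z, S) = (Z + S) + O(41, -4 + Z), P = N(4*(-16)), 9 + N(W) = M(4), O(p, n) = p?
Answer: 1811039/4312 ≈ 420.00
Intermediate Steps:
M(d) = 4*d² (M(d) = (2*d)² = 4*d²)
N(W) = 55 (N(W) = -9 + 4*4² = -9 + 4*16 = -9 + 64 = 55)
P = 55
a(Z, S) = 41/4 + S/4 + Z/4 (a(Z, S) = ((Z + S) + 41)/4 = ((S + Z) + 41)/4 = (41 + S + Z)/4 = 41/4 + S/4 + Z/4)
P + a(1/(-1078), 1419) = 55 + (41/4 + (¼)*1419 + (¼)/(-1078)) = 55 + (41/4 + 1419/4 + (¼)*(-1/1078)) = 55 + (41/4 + 1419/4 - 1/4312) = 55 + 1573879/4312 = 1811039/4312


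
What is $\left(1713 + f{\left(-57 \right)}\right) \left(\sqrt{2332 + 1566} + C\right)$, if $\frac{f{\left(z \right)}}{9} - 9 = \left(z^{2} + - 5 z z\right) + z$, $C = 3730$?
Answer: $-431497590 - 115683 \sqrt{3898} \approx -4.3872 \cdot 10^{8}$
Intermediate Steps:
$f{\left(z \right)} = 81 - 36 z^{2} + 9 z$ ($f{\left(z \right)} = 81 + 9 \left(\left(z^{2} + - 5 z z\right) + z\right) = 81 + 9 \left(\left(z^{2} - 5 z^{2}\right) + z\right) = 81 + 9 \left(- 4 z^{2} + z\right) = 81 + 9 \left(z - 4 z^{2}\right) = 81 - \left(- 9 z + 36 z^{2}\right) = 81 - 36 z^{2} + 9 z$)
$\left(1713 + f{\left(-57 \right)}\right) \left(\sqrt{2332 + 1566} + C\right) = \left(1713 + \left(81 - 36 \left(-57\right)^{2} + 9 \left(-57\right)\right)\right) \left(\sqrt{2332 + 1566} + 3730\right) = \left(1713 - 117396\right) \left(\sqrt{3898} + 3730\right) = \left(1713 - 117396\right) \left(3730 + \sqrt{3898}\right) = - 115683 \left(3730 + \sqrt{3898}\right) = -431497590 - 115683 \sqrt{3898}$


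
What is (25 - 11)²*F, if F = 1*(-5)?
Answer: -980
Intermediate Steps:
F = -5
(25 - 11)²*F = (25 - 11)²*(-5) = 14²*(-5) = 196*(-5) = -980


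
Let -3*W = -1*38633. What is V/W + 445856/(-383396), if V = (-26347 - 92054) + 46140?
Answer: -3583517497/528990631 ≈ -6.7743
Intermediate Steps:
W = 38633/3 (W = -(-1)*38633/3 = -⅓*(-38633) = 38633/3 ≈ 12878.)
V = -72261 (V = -118401 + 46140 = -72261)
V/W + 445856/(-383396) = -72261/38633/3 + 445856/(-383396) = -72261*3/38633 + 445856*(-1/383396) = -30969/5519 - 111464/95849 = -3583517497/528990631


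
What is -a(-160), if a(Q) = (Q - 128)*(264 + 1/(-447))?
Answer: 11328672/149 ≈ 76031.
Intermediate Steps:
a(Q) = -15104896/447 + 118007*Q/447 (a(Q) = (-128 + Q)*(264 - 1/447) = (-128 + Q)*(118007/447) = -15104896/447 + 118007*Q/447)
-a(-160) = -(-15104896/447 + (118007/447)*(-160)) = -(-15104896/447 - 18881120/447) = -1*(-11328672/149) = 11328672/149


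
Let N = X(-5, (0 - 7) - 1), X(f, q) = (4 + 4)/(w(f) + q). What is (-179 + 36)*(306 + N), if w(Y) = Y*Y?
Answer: -745030/17 ≈ -43825.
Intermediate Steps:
w(Y) = Y²
X(f, q) = 8/(q + f²) (X(f, q) = (4 + 4)/(f² + q) = 8/(q + f²))
N = 8/17 (N = 8/(((0 - 7) - 1) + (-5)²) = 8/((-7 - 1) + 25) = 8/(-8 + 25) = 8/17 ≈ 0.47059)
(-179 + 36)*(306 + N) = (-179 + 36)*(306 + 8/17) = -143*5210/17 = -745030/17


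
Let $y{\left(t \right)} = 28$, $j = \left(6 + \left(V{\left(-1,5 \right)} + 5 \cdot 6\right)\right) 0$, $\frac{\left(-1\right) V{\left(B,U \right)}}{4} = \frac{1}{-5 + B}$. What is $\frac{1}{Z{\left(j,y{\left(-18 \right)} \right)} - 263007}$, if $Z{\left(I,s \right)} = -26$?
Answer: $- \frac{1}{263033} \approx -3.8018 \cdot 10^{-6}$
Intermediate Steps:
$V{\left(B,U \right)} = - \frac{4}{-5 + B}$
$j = 0$ ($j = \left(6 + \left(- \frac{4}{-5 - 1} + 5 \cdot 6\right)\right) 0 = \left(6 + \left(- \frac{4}{-6} + 30\right)\right) 0 = \left(6 + \left(\left(-4\right) \left(- \frac{1}{6}\right) + 30\right)\right) 0 = \left(6 + \left(\frac{2}{3} + 30\right)\right) 0 = \left(6 + \frac{92}{3}\right) 0 = \frac{110}{3} \cdot 0 = 0$)
$\frac{1}{Z{\left(j,y{\left(-18 \right)} \right)} - 263007} = \frac{1}{-26 - 263007} = \frac{1}{-263033} = - \frac{1}{263033}$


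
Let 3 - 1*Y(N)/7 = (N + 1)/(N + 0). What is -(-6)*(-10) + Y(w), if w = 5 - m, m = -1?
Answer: -283/6 ≈ -47.167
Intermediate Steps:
w = 6 (w = 5 - 1*(-1) = 5 + 1 = 6)
Y(N) = 21 - 7*(1 + N)/N (Y(N) = 21 - 7*(N + 1)/(N + 0) = 21 - 7*(1 + N)/N)
-(-6)*(-10) + Y(w) = -(-6)*(-10) + (14 - 7/6) = -6*10 + (14 - 7*⅙) = -60 + (14 - 7/6) = -60 + 77/6 = -283/6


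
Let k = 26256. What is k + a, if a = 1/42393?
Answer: 1113070609/42393 ≈ 26256.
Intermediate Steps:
a = 1/42393 ≈ 2.3589e-5
k + a = 26256 + 1/42393 = 1113070609/42393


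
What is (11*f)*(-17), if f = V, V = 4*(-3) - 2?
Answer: 2618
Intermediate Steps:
V = -14 (V = -12 - 2 = -14)
f = -14
(11*f)*(-17) = (11*(-14))*(-17) = -154*(-17) = 2618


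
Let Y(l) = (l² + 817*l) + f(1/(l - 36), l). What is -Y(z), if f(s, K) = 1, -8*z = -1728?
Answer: -223129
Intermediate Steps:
z = 216 (z = -⅛*(-1728) = 216)
Y(l) = 1 + l² + 817*l (Y(l) = (l² + 817*l) + 1 = 1 + l² + 817*l)
-Y(z) = -(1 + 216² + 817*216) = -(1 + 46656 + 176472) = -1*223129 = -223129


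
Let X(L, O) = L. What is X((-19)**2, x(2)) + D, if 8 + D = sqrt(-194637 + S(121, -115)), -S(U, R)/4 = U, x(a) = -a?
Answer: 353 + I*sqrt(195121) ≈ 353.0 + 441.73*I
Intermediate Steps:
S(U, R) = -4*U
D = -8 + I*sqrt(195121) (D = -8 + sqrt(-194637 - 4*121) = -8 + sqrt(-194637 - 484) = -8 + sqrt(-195121) = -8 + I*sqrt(195121) ≈ -8.0 + 441.73*I)
X((-19)**2, x(2)) + D = (-19)**2 + (-8 + I*sqrt(195121)) = 361 + (-8 + I*sqrt(195121)) = 353 + I*sqrt(195121)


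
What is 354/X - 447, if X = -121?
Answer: -54441/121 ≈ -449.93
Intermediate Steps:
354/X - 447 = 354/(-121) - 447 = 354*(-1/121) - 447 = -354/121 - 447 = -54441/121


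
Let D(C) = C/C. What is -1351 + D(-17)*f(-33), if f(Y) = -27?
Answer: -1378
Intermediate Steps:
D(C) = 1
-1351 + D(-17)*f(-33) = -1351 + 1*(-27) = -1351 - 27 = -1378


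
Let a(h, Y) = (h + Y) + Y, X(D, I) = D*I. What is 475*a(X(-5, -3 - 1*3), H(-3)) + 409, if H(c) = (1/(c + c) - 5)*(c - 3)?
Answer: 44109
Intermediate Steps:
H(c) = (-5 + 1/(2*c))*(-3 + c) (H(c) = (1/(2*c) - 5)*(-3 + c) = (-5 + 1/(2*c))*(-3 + c))
a(h, Y) = h + 2*Y (a(h, Y) = (Y + h) + Y = h + 2*Y)
475*a(X(-5, -3 - 1*3), H(-3)) + 409 = 475*(-5*(-3 - 1*3) + 2*(31/2 - 5*(-3) - 3/2/(-3))) + 409 = 475*(-5*(-3 - 3) + 2*(31/2 + 15 - 3/2*(-1/3))) + 409 = 475*(-5*(-6) + 2*(31/2 + 15 + 1/2)) + 409 = 475*(30 + 2*31) + 409 = 475*(30 + 62) + 409 = 475*92 + 409 = 43700 + 409 = 44109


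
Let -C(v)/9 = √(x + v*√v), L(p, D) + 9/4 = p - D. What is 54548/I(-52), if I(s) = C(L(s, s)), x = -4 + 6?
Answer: -109096*√2/(9*√(16 - 27*I)) ≈ -2658.7 - 1514.9*I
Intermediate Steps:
L(p, D) = -9/4 + p - D (L(p, D) = -9/4 + (p - D) = -9/4 + p - D)
x = 2
C(v) = -9*√(2 + v^(3/2)) (C(v) = -9*√(2 + v*√v) = -9*√(2 + v^(3/2)))
I(s) = -9*√(2 - 27*I/8) (I(s) = -9*√(2 + (-9/4 + s - s)^(3/2)) = -9*√(2 + (-9/4)^(3/2)) = -9*√(2 - 27*I/8))
54548/I(-52) = 54548/((-9*√(32 - 54*I)/4)) = 54548*(-4/(9*√(32 - 54*I))) = -218192/(9*√(32 - 54*I))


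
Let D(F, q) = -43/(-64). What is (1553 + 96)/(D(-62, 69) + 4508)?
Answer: 105536/288555 ≈ 0.36574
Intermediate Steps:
D(F, q) = 43/64 (D(F, q) = -43*(-1/64) = 43/64)
(1553 + 96)/(D(-62, 69) + 4508) = (1553 + 96)/(43/64 + 4508) = 1649/(288555/64) = 1649*(64/288555) = 105536/288555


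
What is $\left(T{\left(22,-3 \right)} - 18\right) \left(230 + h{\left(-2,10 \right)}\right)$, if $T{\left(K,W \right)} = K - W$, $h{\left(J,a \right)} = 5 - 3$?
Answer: $1624$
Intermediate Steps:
$h{\left(J,a \right)} = 2$ ($h{\left(J,a \right)} = 5 - 3 = 2$)
$\left(T{\left(22,-3 \right)} - 18\right) \left(230 + h{\left(-2,10 \right)}\right) = \left(\left(22 - -3\right) - 18\right) \left(230 + 2\right) = \left(\left(22 + 3\right) - 18\right) 232 = \left(25 - 18\right) 232 = 7 \cdot 232 = 1624$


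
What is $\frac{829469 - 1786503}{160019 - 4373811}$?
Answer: $\frac{478517}{2106896} \approx 0.22712$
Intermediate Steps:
$\frac{829469 - 1786503}{160019 - 4373811} = - \frac{957034}{-4213792} = \left(-957034\right) \left(- \frac{1}{4213792}\right) = \frac{478517}{2106896}$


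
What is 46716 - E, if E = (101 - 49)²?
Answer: 44012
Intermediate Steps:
E = 2704 (E = 52² = 2704)
46716 - E = 46716 - 1*2704 = 46716 - 2704 = 44012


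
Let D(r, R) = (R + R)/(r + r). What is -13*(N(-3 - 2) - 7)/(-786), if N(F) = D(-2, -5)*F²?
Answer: 481/524 ≈ 0.91794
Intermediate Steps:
D(r, R) = R/r (D(r, R) = (2*R)/((2*r)) = (2*R)*(1/(2*r)) = R/r)
N(F) = 5*F²/2 (N(F) = (-5/(-2))*F² = (-5*(-½))*F² = 5*F²/2)
-13*(N(-3 - 2) - 7)/(-786) = -13*(5*(-3 - 2)²/2 - 7)/(-786) = -13*((5/2)*(-5)² - 7)*(-1/786) = -13*((5/2)*25 - 7)*(-1/786) = -13*(125/2 - 7)*(-1/786) = -13*111/2*(-1/786) = -1443/2*(-1/786) = 481/524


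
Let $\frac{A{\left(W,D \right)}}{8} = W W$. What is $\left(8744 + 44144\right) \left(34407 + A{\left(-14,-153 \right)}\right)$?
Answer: $1902645800$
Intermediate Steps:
$A{\left(W,D \right)} = 8 W^{2}$ ($A{\left(W,D \right)} = 8 W W = 8 W^{2}$)
$\left(8744 + 44144\right) \left(34407 + A{\left(-14,-153 \right)}\right) = \left(8744 + 44144\right) \left(34407 + 8 \left(-14\right)^{2}\right) = 52888 \left(34407 + 8 \cdot 196\right) = 52888 \left(34407 + 1568\right) = 52888 \cdot 35975 = 1902645800$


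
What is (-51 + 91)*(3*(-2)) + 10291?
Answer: 10051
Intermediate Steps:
(-51 + 91)*(3*(-2)) + 10291 = 40*(-6) + 10291 = -240 + 10291 = 10051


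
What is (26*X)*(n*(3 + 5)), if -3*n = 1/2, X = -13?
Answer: 1352/3 ≈ 450.67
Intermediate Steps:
n = -1/6 (n = -1/3/2 = -1/3*1/2 = -1/6 ≈ -0.16667)
(26*X)*(n*(3 + 5)) = (26*(-13))*(-(3 + 5)/6) = -(-169)*8/3 = -338*(-4/3) = 1352/3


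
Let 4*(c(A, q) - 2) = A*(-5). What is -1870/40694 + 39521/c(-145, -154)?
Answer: 3215849793/14914351 ≈ 215.62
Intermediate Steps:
c(A, q) = 2 - 5*A/4 (c(A, q) = 2 + (A*(-5))/4 = 2 + (-5*A)/4 = 2 - 5*A/4)
-1870/40694 + 39521/c(-145, -154) = -1870/40694 + 39521/(2 - 5/4*(-145)) = -1870*1/40694 + 39521/(2 + 725/4) = -935/20347 + 39521/(733/4) = -935/20347 + 39521*(4/733) = -935/20347 + 158084/733 = 3215849793/14914351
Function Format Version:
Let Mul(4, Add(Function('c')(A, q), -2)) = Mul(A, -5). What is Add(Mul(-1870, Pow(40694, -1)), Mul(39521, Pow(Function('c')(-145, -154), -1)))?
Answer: Rational(3215849793, 14914351) ≈ 215.62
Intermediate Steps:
Function('c')(A, q) = Add(2, Mul(Rational(-5, 4), A)) (Function('c')(A, q) = Add(2, Mul(Rational(1, 4), Mul(A, -5))) = Add(2, Mul(Rational(1, 4), Mul(-5, A))) = Add(2, Mul(Rational(-5, 4), A)))
Add(Mul(-1870, Pow(40694, -1)), Mul(39521, Pow(Function('c')(-145, -154), -1))) = Add(Mul(-1870, Pow(40694, -1)), Mul(39521, Pow(Add(2, Mul(Rational(-5, 4), -145)), -1))) = Add(Mul(-1870, Rational(1, 40694)), Mul(39521, Pow(Add(2, Rational(725, 4)), -1))) = Add(Rational(-935, 20347), Mul(39521, Pow(Rational(733, 4), -1))) = Add(Rational(-935, 20347), Mul(39521, Rational(4, 733))) = Add(Rational(-935, 20347), Rational(158084, 733)) = Rational(3215849793, 14914351)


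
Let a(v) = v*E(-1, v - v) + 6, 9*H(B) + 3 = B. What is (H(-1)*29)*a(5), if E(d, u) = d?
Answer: -116/9 ≈ -12.889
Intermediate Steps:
H(B) = -⅓ + B/9
a(v) = 6 - v (a(v) = v*(-1) + 6 = -v + 6 = 6 - v)
(H(-1)*29)*a(5) = ((-⅓ + (⅑)*(-1))*29)*(6 - 1*5) = ((-⅓ - ⅑)*29)*(6 - 5) = -4/9*29*1 = -116/9*1 = -116/9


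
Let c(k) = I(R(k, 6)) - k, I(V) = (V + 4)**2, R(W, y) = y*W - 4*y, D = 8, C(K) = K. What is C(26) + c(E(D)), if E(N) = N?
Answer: 802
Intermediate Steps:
R(W, y) = -4*y + W*y (R(W, y) = W*y - 4*y = -4*y + W*y)
I(V) = (4 + V)**2
c(k) = (-20 + 6*k)**2 - k (c(k) = (4 + 6*(-4 + k))**2 - k = (4 + (-24 + 6*k))**2 - k = (-20 + 6*k)**2 - k)
C(26) + c(E(D)) = 26 + (-1*8 + 4*(-10 + 3*8)**2) = 26 + (-8 + 4*(-10 + 24)**2) = 26 + (-8 + 4*14**2) = 26 + (-8 + 4*196) = 26 + (-8 + 784) = 26 + 776 = 802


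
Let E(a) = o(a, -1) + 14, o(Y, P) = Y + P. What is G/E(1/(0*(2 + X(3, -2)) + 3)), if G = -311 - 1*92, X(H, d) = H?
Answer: -1209/40 ≈ -30.225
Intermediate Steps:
G = -403 (G = -311 - 92 = -403)
o(Y, P) = P + Y
E(a) = 13 + a (E(a) = (-1 + a) + 14 = 13 + a)
G/E(1/(0*(2 + X(3, -2)) + 3)) = -403/(13 + 1/(0*(2 + 3) + 3)) = -403/(13 + 1/(0*5 + 3)) = -403/(13 + 1/(0 + 3)) = -403/(13 + 1/3) = -403/(13 + ⅓) = -403/40/3 = -403*3/40 = -1209/40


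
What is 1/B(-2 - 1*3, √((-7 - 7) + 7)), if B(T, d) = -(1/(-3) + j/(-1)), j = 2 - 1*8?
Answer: -3/17 ≈ -0.17647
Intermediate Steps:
j = -6 (j = 2 - 8 = -6)
B(T, d) = -17/3 (B(T, d) = -(1/(-3) - 6/(-1)) = -(1*(-⅓) - 6*(-1)) = -(-⅓ + 6) = -1*17/3 = -17/3)
1/B(-2 - 1*3, √((-7 - 7) + 7)) = 1/(-17/3) = -3/17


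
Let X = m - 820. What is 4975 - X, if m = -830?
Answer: 6625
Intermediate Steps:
X = -1650 (X = -830 - 820 = -1650)
4975 - X = 4975 - 1*(-1650) = 4975 + 1650 = 6625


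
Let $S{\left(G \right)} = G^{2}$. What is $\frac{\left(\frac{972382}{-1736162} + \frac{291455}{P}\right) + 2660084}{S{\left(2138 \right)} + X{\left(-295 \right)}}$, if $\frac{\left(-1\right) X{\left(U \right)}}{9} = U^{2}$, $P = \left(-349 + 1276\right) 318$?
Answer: $\frac{97244374199766239}{138470826066008922} \approx 0.70227$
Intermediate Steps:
$P = 294786$ ($P = 927 \cdot 318 = 294786$)
$X{\left(U \right)} = - 9 U^{2}$
$\frac{\left(\frac{972382}{-1736162} + \frac{291455}{P}\right) + 2660084}{S{\left(2138 \right)} + X{\left(-295 \right)}} = \frac{\left(\frac{972382}{-1736162} + \frac{291455}{294786}\right) + 2660084}{2138^{2} - 9 \left(-295\right)^{2}} = \frac{\left(972382 \left(- \frac{1}{1736162}\right) + 291455 \cdot \frac{1}{294786}\right) + 2660084}{4571044 - 783225} = \frac{\left(- \frac{486191}{868081} + \frac{291455}{294786}\right) + 2660084}{4571044 - 783225} = \frac{\frac{109684247729}{255898125666} + 2660084}{3787819} = \frac{680710619398363673}{255898125666} \cdot \frac{1}{3787819} = \frac{97244374199766239}{138470826066008922}$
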